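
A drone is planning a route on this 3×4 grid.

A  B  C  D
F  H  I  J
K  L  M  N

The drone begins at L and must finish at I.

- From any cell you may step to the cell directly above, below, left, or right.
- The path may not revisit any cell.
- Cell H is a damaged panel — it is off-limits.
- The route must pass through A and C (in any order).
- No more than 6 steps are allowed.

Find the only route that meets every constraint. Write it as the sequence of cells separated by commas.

Any route must reach A and C and still end at I within 6 moves, so the order of the required stops is forced.
Route from L: left 1 to K, up 2 to A, right 2 to C, down 1 to I — 6 moves in all.
Check: all required cells visited; 6 ≤ 6 moves.

L, K, F, A, B, C, I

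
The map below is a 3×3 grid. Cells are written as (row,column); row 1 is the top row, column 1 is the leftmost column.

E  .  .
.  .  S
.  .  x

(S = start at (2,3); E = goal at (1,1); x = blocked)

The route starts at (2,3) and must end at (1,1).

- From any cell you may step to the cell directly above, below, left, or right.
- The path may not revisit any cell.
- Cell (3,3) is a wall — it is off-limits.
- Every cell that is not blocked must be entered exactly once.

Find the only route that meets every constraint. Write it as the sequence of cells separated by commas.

Need to visit all 8 open cells exactly once, starting at (2,3) and ending at (1,1).
Cell (3,1) has only two open neighbours ((2,1) and (3,2)), so the path must pass straight through it: one of those is the cell it's entered from and the other is where it exits.
Route from (2,3): up 1 to (1,3), left 1 to (1,2), down 2 to (3,2), left 1 to (3,1), up 2 to (1,1) — 7 moves in all.
Check: all 8 open cells covered.

(2,3), (1,3), (1,2), (2,2), (3,2), (3,1), (2,1), (1,1)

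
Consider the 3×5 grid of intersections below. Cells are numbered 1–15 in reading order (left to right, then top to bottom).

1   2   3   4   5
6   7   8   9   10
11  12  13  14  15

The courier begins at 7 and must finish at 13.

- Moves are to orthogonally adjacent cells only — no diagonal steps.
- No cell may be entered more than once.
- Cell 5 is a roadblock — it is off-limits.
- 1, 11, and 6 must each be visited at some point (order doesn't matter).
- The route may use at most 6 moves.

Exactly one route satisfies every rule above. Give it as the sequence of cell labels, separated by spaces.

7 2 1 6 11 12 13

The 6-move cap with required stops at 1, 11, 6 leaves no slack for detours.
Route from 7: up to 2, left to 1, 2× down (reaching 11), 2× right (reaching 13) — 6 moves in all.
Check: all required cells visited; 6 ≤ 6 moves.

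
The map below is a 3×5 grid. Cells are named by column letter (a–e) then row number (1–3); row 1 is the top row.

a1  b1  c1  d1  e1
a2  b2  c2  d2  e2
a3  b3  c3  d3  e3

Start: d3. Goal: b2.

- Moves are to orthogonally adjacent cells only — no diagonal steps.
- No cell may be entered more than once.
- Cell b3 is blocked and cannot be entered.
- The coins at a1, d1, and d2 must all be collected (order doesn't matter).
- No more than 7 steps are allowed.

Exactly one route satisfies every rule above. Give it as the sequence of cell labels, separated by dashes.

The budget equals the shortest possible length, so every move has to be on a shortest route through the required cells.
Route from d3: 2× up (reaching d1), 3× left (reaching a1), down to a2, right to b2 — 7 moves in all.
Check: all required cells visited; 7 ≤ 7 moves.

d3 - d2 - d1 - c1 - b1 - a1 - a2 - b2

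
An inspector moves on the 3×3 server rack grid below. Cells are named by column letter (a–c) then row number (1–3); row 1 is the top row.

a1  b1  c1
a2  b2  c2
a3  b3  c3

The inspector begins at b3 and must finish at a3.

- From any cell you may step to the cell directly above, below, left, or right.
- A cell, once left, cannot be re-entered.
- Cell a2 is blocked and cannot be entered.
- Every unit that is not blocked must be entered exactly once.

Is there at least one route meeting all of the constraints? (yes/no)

Cell a1 has only one open neighbour but is neither the start nor the goal, so a Hamiltonian route would have to both enter and leave it through the same neighbour — impossible without revisiting.

no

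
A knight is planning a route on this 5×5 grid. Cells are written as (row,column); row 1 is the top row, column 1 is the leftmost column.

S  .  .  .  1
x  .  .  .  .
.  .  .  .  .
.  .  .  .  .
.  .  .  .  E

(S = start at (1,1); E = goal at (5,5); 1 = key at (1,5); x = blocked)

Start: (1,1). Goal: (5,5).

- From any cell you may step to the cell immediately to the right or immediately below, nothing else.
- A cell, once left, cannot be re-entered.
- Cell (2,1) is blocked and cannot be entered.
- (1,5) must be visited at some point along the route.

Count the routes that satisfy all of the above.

A right/down-only route from (1,1) to (5,5) makes exactly 4 down-moves and 4 right-moves in some order.
With no other constraints that would be C(8,4) = 70 routes.
Split at (1,5) and multiply the segment counts (each segment already excludes blocked cells): (1,1)→(1,5): 1; (1,5)→(5,5): 1; product = 1.
That gives 1 route.

1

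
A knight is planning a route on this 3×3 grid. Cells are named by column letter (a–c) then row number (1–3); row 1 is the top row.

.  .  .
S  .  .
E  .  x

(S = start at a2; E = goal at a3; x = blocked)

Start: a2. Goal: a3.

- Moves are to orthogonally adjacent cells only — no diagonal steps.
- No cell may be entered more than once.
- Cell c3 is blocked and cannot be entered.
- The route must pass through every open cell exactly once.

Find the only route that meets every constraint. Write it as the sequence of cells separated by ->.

a2 -> a1 -> b1 -> c1 -> c2 -> b2 -> b3 -> a3

Need to visit all 8 open cells exactly once, starting at a2 and ending at a3.
Cell c2 has only two open neighbours (c1 and b2), so the path must pass straight through it: one of those is the cell it's entered from and the other is where it exits.
Route from a2: up 1 to a1, right 2 to c1, down 1 to c2, left 1 to b2, down 1 to b3, left 1 to a3 — 7 moves in all.
Check: all 8 open cells covered.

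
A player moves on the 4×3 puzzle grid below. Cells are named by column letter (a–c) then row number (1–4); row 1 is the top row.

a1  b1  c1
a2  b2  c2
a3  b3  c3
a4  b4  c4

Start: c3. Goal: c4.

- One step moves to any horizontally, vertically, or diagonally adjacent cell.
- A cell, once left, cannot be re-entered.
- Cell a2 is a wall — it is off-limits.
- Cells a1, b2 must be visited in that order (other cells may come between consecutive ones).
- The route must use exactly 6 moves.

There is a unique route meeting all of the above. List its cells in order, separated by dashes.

c3 - c2 - b1 - a1 - b2 - b3 - c4

The waypoints must appear in the order a1, b2, with no cell reused.
Route from c3: up 1 to c2, up-left 1 to b1, left 1 to a1, down-right 1 to b2, down 1 to b3, down-right 1 to c4 — 6 moves in all.
Check: order respected (a1 at step 3, b2 at step 4); 6 moves as required.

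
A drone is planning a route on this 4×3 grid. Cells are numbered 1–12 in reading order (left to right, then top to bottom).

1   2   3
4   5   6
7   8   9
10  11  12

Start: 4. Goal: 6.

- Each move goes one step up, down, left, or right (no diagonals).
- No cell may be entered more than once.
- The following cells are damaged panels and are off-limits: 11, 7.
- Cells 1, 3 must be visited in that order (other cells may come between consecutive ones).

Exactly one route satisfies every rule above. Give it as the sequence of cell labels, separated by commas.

The waypoints must appear in the order 1, 3, with no cell reused.
Route from 4: up 1 to 1, right 2 to 3, down 1 to 6 — 4 moves in all.
Check: order respected (1 at step 1, 3 at step 3).

4, 1, 2, 3, 6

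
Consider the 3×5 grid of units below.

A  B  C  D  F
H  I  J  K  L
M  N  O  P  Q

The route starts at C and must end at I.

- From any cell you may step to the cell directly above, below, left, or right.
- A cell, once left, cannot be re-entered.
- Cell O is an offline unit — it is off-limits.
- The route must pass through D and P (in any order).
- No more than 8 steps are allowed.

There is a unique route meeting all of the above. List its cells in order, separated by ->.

The 8-move cap with required stops at D, P leaves no slack for detours.
Route from C: right 2 to F, down 2 to Q, left 1 to P, up 1 to K, left 2 to I — 8 moves in all.
Check: all required cells visited; 8 ≤ 8 moves.

C -> D -> F -> L -> Q -> P -> K -> J -> I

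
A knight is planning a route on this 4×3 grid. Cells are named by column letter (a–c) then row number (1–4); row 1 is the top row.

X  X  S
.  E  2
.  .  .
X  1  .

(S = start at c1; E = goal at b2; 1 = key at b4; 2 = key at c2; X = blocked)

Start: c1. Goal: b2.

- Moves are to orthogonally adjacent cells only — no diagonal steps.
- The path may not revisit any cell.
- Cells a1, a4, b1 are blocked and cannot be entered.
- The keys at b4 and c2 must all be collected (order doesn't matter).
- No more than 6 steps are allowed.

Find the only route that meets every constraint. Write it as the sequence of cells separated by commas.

c1, c2, c3, c4, b4, b3, b2

The 6-move cap with required stops at b4, c2 leaves no slack for detours.
Route from c1: 3× down (reaching c4), left to b4, 2× up (reaching b2) — 6 moves in all.
Check: all required cells visited; 6 ≤ 6 moves.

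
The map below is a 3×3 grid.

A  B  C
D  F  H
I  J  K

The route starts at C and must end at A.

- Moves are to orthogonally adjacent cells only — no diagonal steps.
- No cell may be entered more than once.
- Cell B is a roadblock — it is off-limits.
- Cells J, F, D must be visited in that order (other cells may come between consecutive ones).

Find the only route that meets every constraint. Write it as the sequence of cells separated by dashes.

The waypoints must appear in the order J, F, D, with no cell reused.
Route from C: 2× down (reaching K), left to J, up to F, left to D, up to A — 6 moves in all.
Check: order respected (J at step 3, F at step 4, D at step 5).

C - H - K - J - F - D - A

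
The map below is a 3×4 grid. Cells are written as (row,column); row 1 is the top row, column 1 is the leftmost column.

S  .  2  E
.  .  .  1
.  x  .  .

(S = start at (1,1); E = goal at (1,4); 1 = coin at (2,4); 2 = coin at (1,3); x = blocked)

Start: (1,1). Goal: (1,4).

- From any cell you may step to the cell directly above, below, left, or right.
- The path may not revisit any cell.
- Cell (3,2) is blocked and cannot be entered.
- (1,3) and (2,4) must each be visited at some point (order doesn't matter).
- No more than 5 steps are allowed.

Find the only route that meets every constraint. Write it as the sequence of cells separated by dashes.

(1,1) - (1,2) - (1,3) - (2,3) - (2,4) - (1,4)

The budget equals the shortest possible length, so every move has to be on a shortest route through the required cells.
Route from (1,1): right 2 to (1,3), down 1 to (2,3), right 1 to (2,4), up 1 to (1,4) — 5 moves in all.
Check: all required cells visited; 5 ≤ 5 moves.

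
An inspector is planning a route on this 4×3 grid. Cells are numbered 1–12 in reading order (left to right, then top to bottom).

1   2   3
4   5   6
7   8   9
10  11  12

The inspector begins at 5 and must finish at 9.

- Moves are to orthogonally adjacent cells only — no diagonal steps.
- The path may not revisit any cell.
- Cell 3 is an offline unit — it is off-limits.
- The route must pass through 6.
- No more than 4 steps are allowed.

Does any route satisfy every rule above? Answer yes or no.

One route that works: 5 → 6 → 9.

yes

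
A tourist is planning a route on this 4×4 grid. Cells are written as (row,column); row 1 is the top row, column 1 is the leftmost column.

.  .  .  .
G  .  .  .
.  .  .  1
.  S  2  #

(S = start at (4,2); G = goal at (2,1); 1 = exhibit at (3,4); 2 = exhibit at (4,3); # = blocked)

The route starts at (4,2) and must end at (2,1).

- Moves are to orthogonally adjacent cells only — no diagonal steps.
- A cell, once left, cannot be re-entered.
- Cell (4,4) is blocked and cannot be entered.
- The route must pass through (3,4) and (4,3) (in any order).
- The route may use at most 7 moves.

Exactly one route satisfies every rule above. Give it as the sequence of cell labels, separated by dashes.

The budget equals the shortest possible length, so every move has to be on a shortest route through the required cells.
Route from (4,2): right 1 to (4,3), up 1 to (3,3), right 1 to (3,4), up 1 to (2,4), left 3 to (2,1) — 7 moves in all.
Check: all required cells visited; 7 ≤ 7 moves.

(4,2) - (4,3) - (3,3) - (3,4) - (2,4) - (2,3) - (2,2) - (2,1)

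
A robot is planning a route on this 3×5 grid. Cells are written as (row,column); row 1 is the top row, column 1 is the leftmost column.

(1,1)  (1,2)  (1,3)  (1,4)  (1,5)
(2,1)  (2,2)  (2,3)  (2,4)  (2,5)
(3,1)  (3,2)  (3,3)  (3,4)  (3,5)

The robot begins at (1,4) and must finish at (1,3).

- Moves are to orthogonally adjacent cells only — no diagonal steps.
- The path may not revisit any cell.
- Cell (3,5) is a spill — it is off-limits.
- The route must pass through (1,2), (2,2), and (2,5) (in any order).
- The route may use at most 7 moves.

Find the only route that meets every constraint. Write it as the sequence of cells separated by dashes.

Any route must reach (1,2), (2,2), and (2,5) and still end at (1,3) within 7 moves, so the order of the required stops is forced.
Route from (1,4): right to (1,5), down to (2,5), 3× left (reaching (2,2)), up to (1,2), right to (1,3) — 7 moves in all.
Check: all required cells visited; 7 ≤ 7 moves.

(1,4) - (1,5) - (2,5) - (2,4) - (2,3) - (2,2) - (1,2) - (1,3)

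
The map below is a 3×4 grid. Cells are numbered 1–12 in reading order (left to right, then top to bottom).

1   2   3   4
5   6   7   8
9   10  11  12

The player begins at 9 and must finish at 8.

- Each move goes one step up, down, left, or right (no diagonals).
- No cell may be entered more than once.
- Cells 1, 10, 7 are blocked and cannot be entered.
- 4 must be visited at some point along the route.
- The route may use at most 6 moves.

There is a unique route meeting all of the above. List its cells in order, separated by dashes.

9 - 5 - 6 - 2 - 3 - 4 - 8

The budget equals the shortest possible length, so every move has to be on a shortest route through the required cells.
Route from 9: up 1 to 5, right 1 to 6, up 1 to 2, right 2 to 4, down 1 to 8 — 6 moves in all.
Check: all required cells visited; 6 ≤ 6 moves.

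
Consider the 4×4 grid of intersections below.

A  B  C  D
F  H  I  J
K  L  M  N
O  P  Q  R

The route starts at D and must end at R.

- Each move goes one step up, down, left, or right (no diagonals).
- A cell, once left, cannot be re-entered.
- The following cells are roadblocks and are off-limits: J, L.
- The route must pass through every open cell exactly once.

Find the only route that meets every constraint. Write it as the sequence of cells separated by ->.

Need to visit all 14 open cells exactly once, starting at D and ending at R.
Cell K has only two open neighbours (F and O), so the path must pass straight through it: one of those is the cell it's entered from and the other is where it exits.
Route from D: left to C, down to I, left to H, up to B, left to A, 3× down (reaching O), 2× right (reaching Q), up to M, right to N, down to R — 13 moves in all.
Check: all 14 open cells covered.

D -> C -> I -> H -> B -> A -> F -> K -> O -> P -> Q -> M -> N -> R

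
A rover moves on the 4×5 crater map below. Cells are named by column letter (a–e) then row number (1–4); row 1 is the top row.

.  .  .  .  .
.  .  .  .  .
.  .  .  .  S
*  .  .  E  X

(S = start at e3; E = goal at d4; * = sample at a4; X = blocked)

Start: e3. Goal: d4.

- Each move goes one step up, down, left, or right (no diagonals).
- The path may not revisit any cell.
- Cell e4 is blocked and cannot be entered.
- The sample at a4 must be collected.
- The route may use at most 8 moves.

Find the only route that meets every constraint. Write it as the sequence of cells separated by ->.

e3 -> d3 -> c3 -> b3 -> a3 -> a4 -> b4 -> c4 -> d4

The 8-move cap with required stops at a4 leaves no slack for detours.
Route from e3: left 4 to a3, down 1 to a4, right 3 to d4 — 8 moves in all.
Check: all required cells visited; 8 ≤ 8 moves.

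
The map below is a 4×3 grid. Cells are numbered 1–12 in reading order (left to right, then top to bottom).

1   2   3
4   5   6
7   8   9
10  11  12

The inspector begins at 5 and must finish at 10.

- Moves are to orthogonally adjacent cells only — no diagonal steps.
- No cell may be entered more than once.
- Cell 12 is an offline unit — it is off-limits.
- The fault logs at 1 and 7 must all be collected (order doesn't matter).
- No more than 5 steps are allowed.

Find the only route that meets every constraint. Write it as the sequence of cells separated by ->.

The 5-move cap with required stops at 1, 7 leaves no slack for detours.
Route from 5: up 1 to 2, left 1 to 1, down 3 to 10 — 5 moves in all.
Check: all required cells visited; 5 ≤ 5 moves.

5 -> 2 -> 1 -> 4 -> 7 -> 10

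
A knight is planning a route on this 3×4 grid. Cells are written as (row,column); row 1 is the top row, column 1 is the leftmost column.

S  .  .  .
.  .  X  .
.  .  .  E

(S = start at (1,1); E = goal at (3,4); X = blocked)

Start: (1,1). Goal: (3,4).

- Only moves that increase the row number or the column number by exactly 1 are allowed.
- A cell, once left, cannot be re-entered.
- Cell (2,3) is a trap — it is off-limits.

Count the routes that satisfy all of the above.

4

A right/down-only route from (1,1) to (3,4) makes exactly 2 down-moves and 3 right-moves in some order.
With no other constraints that would be C(5,2) = 10 routes.
Subtract routes through each blocked cell (inclusion–exclusion for overlaps): − through (2,3): 6 → 4.
That gives 4 routes.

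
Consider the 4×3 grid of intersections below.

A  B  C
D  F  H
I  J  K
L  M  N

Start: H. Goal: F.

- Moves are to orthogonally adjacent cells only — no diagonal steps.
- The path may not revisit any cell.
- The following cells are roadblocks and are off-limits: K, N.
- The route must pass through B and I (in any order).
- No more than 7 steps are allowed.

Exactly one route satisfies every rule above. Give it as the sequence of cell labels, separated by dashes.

Any route must reach B and I and still end at F within 7 moves, so the order of the required stops is forced.
Route from H: up to C, 2× left (reaching A), 2× down (reaching I), right to J, up to F — 7 moves in all.
Check: all required cells visited; 7 ≤ 7 moves.

H - C - B - A - D - I - J - F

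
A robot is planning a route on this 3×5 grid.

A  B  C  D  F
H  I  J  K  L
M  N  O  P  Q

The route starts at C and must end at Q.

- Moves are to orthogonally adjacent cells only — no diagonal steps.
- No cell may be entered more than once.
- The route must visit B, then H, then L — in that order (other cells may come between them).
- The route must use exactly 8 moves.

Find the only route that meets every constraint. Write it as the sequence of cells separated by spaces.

C B A H I J K L Q

The waypoints must appear in the order B, H, L, with no cell reused.
Route from C: left 2 to A, down 1 to H, right 4 to L, down 1 to Q — 8 moves in all.
Check: order respected (B at step 1, H at step 3, L at step 7); 8 moves as required.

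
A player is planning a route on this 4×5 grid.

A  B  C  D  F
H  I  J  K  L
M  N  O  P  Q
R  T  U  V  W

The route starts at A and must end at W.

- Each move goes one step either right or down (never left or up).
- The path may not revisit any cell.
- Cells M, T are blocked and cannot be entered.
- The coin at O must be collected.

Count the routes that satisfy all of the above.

A right/down-only route from A to W makes exactly 3 down-moves and 4 right-moves in some order.
With no other constraints that would be C(7,3) = 35 routes.
Split at O and multiply the segment counts (each segment already excludes blocked cells): A→O: 5; O→W: 3; product = 15.
That gives 15 routes.

15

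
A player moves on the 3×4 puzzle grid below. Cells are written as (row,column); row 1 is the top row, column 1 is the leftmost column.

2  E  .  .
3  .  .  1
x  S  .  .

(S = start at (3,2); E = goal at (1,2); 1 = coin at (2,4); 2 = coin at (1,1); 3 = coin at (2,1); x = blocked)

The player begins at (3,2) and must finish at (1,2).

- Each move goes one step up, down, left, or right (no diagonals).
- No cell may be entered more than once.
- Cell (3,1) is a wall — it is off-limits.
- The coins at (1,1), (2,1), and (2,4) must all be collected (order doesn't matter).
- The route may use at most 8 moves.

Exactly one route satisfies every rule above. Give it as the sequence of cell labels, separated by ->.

(3,2) -> (3,3) -> (3,4) -> (2,4) -> (2,3) -> (2,2) -> (2,1) -> (1,1) -> (1,2)

The 8-move cap with required stops at (1,1), (2,1), (2,4) leaves no slack for detours.
Route from (3,2): right 2 to (3,4), up 1 to (2,4), left 3 to (2,1), up 1 to (1,1), right 1 to (1,2) — 8 moves in all.
Check: all required cells visited; 8 ≤ 8 moves.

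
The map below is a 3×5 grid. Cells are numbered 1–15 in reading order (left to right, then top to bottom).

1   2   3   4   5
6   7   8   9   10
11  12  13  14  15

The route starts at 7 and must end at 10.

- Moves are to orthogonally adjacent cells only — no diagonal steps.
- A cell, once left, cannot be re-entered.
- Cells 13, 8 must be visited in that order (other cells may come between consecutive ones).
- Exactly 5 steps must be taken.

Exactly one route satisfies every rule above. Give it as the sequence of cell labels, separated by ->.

7 -> 12 -> 13 -> 8 -> 9 -> 10

The waypoints must appear in the order 13, 8, with no cell reused.
Route from 7: down 1 to 12, right 1 to 13, up 1 to 8, right 2 to 10 — 5 moves in all.
Check: order respected (13 at step 2, 8 at step 3); 5 moves as required.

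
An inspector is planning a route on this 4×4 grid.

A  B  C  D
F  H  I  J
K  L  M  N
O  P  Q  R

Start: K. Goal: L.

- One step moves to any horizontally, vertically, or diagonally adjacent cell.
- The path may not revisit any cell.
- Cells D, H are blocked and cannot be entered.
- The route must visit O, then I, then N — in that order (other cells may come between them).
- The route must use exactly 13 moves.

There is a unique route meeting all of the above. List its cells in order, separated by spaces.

K O P Q R M I N J C B A F L

The waypoints must appear in the order O, I, N, with no cell reused.
Route from K: down to O, 3× right (reaching R), up-left to M, up to I, down-right to N, up to J, up-left to C, 2× left (reaching A), down to F, down-right to L — 13 moves in all.
Check: order respected (O at step 1, I at step 6, N at step 7); 13 moves as required.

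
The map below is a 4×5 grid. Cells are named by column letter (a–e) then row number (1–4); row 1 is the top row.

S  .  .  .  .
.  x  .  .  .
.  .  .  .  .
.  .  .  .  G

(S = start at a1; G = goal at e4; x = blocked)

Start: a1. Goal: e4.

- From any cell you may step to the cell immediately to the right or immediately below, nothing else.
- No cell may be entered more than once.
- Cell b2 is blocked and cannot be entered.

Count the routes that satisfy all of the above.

15

A right/down-only route from a1 to e4 makes exactly 3 down-moves and 4 right-moves in some order.
With no other constraints that would be C(7,3) = 35 routes.
Subtract routes through each blocked cell (inclusion–exclusion for overlaps): − through b2: 20 → 15.
That gives 15 routes.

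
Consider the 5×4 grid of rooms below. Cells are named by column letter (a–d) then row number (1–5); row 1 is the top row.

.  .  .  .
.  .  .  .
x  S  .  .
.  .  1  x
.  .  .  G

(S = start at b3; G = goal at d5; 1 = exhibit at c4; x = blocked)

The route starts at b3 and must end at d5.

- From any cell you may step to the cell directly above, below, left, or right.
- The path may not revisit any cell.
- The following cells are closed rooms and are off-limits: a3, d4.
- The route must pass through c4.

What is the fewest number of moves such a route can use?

4

Any route passes through c4 somewhere between b3 and d5. Summing Manhattan distances along the two legs (b3 → c4 → d5) gives a lower bound of 2 + 2 = 4 moves.
A route of 4 moves achieves this: b3 → b4 → c4 → c5 → d5.
Since 4 matches the lower bound, it is optimal.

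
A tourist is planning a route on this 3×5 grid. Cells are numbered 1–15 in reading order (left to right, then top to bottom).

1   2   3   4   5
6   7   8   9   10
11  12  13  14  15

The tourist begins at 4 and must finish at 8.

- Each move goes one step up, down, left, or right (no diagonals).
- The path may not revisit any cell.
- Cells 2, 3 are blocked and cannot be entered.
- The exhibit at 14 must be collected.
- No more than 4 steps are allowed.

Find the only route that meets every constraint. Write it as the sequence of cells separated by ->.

Any route must reach 14 and still end at 8 within 4 moves, so the order of the required stops is forced.
Route from 4: down 2 to 14, left 1 to 13, up 1 to 8 — 4 moves in all.
Check: all required cells visited; 4 ≤ 4 moves.

4 -> 9 -> 14 -> 13 -> 8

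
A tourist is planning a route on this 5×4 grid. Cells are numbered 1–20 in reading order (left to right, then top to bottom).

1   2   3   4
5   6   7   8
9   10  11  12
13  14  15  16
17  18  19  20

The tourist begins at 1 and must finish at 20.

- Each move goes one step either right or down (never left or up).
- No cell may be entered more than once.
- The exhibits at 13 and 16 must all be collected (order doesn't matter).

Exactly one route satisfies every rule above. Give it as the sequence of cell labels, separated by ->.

Moves only go right or down, so the column and row indices never decrease.
Route from 1: 3× down (reaching 13), 3× right (reaching 16), down to 20 — 7 moves in all.
Check: all required cells visited.

1 -> 5 -> 9 -> 13 -> 14 -> 15 -> 16 -> 20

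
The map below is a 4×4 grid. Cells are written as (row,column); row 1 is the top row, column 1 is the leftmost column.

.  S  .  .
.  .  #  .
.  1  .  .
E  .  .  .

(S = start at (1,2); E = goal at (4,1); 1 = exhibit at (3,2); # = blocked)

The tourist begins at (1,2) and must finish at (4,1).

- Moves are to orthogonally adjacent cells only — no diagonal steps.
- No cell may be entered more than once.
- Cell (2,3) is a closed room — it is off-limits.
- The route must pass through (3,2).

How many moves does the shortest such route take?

4

Any route passes through (3,2) somewhere between (1,2) and (4,1). Summing Manhattan distances along the two legs ((1,2) → (3,2) → (4,1)) gives a lower bound of 2 + 2 = 4 moves.
A route of 4 moves achieves this: (1,2) → (2,2) → (3,2) → (4,2) → (4,1).
Since 4 matches the lower bound, it is optimal.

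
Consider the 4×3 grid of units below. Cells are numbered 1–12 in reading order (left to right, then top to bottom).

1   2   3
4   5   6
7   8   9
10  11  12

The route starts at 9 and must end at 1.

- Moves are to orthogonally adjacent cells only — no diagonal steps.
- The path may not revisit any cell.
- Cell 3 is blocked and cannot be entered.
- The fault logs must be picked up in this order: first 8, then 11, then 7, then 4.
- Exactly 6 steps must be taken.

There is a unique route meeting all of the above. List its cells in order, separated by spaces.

The waypoints must appear in the order 8, 11, 7, 4, with no cell reused.
Route from 9: left 1 to 8, down 1 to 11, left 1 to 10, up 3 to 1 — 6 moves in all.
Check: order respected (8 at step 1, 11 at step 2, 7 at step 4, 4 at step 5); 6 moves as required.

9 8 11 10 7 4 1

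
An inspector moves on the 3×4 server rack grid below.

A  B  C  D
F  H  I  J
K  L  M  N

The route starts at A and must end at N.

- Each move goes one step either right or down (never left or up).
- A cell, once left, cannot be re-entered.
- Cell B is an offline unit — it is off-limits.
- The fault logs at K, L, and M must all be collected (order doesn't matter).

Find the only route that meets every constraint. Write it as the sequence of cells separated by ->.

Moves only go right or down, so the column and row indices never decrease.
Route from A: down 2 to K, right 3 to N — 5 moves in all.
Check: all required cells visited.

A -> F -> K -> L -> M -> N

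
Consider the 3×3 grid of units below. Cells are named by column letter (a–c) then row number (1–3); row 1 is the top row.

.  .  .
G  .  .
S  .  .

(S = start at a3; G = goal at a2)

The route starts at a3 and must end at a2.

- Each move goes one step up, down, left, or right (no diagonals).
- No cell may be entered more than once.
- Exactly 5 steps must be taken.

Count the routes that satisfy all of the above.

2

Need simple routes of exactly 5 moves from a3 to a2 (Manhattan distance 1, so 2 moves are spent on a detour and 2 undoing it).
Enumerating: a3 b3 b2 b1 a1 a2 | a3 b3 c3 c2 b2 a2.
That gives 2 routes.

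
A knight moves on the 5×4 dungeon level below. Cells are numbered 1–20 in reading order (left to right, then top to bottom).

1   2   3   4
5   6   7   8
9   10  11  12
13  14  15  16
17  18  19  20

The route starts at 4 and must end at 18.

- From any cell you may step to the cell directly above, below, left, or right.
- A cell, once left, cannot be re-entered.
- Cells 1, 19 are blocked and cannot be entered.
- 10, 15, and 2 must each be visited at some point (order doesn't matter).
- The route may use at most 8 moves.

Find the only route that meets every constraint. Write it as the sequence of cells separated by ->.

Any route must reach 10, 15, and 2 and still end at 18 within 8 moves, so the order of the required stops is forced.
Route from 4: 2× left (reaching 2), 2× down (reaching 10), right to 11, down to 15, left to 14, down to 18 — 8 moves in all.
Check: all required cells visited; 8 ≤ 8 moves.

4 -> 3 -> 2 -> 6 -> 10 -> 11 -> 15 -> 14 -> 18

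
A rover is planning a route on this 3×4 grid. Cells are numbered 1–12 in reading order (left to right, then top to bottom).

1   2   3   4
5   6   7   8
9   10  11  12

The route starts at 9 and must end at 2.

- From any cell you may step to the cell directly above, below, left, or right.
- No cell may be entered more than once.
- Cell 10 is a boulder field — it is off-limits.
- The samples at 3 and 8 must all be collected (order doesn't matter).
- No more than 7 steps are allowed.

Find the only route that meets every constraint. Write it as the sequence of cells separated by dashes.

The budget equals the shortest possible length, so every move has to be on a shortest route through the required cells.
Route from 9: up 1 to 5, right 3 to 8, up 1 to 4, left 2 to 2 — 7 moves in all.
Check: all required cells visited; 7 ≤ 7 moves.

9 - 5 - 6 - 7 - 8 - 4 - 3 - 2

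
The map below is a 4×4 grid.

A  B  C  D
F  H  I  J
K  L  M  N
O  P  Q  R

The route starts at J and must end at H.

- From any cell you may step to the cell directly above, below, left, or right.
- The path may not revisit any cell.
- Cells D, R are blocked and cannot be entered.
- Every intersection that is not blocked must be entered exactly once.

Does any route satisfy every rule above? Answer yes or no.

no

Colour the cells like a checkerboard: each orthogonal step flips colour, so a Hamiltonian route alternates colours. Here there are 7 cells of one colour and 7 of the other, with start on the same colour as the goal — the counts and endpoints can't be arranged into an alternating sequence of length 14, so no Hamiltonian route exists.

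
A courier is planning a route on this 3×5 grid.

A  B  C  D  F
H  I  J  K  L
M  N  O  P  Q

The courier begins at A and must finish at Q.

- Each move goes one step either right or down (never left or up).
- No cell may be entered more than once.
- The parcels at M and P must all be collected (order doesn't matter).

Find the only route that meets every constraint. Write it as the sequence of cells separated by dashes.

A - H - M - N - O - P - Q

Moves only go right or down, so the column and row indices never decrease.
Route from A: 2× down (reaching M), 4× right (reaching Q) — 6 moves in all.
Check: all required cells visited.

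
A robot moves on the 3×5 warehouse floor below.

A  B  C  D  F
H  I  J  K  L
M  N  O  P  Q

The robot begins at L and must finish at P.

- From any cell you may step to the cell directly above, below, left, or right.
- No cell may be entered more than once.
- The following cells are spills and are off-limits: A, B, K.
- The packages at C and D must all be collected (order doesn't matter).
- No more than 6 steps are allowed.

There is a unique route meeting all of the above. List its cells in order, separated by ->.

The budget equals the shortest possible length, so every move has to be on a shortest route through the required cells.
Route from L: up 1 to F, left 2 to C, down 2 to O, right 1 to P — 6 moves in all.
Check: all required cells visited; 6 ≤ 6 moves.

L -> F -> D -> C -> J -> O -> P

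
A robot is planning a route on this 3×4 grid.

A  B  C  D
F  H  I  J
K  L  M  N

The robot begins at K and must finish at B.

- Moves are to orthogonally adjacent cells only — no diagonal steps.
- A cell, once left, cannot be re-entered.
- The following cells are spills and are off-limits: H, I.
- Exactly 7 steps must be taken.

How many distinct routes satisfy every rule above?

1

Need simple routes of exactly 7 moves from K to B (Manhattan distance 3, so 2 moves are spent on a detour and 2 undoing it).
Enumerating: K L M N J D C B.
That gives 1 route.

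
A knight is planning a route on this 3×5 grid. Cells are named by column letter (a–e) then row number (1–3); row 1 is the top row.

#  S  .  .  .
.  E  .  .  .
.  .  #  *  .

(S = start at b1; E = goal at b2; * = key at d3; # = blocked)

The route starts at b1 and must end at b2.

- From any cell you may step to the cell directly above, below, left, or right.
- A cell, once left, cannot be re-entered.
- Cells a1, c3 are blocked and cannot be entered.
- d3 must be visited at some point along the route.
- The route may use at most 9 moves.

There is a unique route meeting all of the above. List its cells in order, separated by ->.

b1 -> c1 -> d1 -> e1 -> e2 -> e3 -> d3 -> d2 -> c2 -> b2

The budget equals the shortest possible length, so every move has to be on a shortest route through the required cells.
Route from b1: right 3 to e1, down 2 to e3, left 1 to d3, up 1 to d2, left 2 to b2 — 9 moves in all.
Check: all required cells visited; 9 ≤ 9 moves.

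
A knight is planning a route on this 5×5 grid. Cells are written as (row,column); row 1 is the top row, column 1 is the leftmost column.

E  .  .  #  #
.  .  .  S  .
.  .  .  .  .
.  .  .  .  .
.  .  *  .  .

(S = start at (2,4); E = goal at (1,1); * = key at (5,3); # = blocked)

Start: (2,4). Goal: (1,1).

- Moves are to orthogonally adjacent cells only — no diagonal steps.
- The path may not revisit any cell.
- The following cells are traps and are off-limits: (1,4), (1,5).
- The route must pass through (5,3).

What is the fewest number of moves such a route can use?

Any route passes through (5,3) somewhere between (2,4) and (1,1). Summing Manhattan distances along the two legs ((2,4) → (5,3) → (1,1)) gives a lower bound of 4 + 6 = 10 moves.
A route of 10 moves achieves this: (2,4) → (3,4) → (4,4) → (5,4) → (5,3) → (4,3) → (3,3) → (2,3) → (1,3) → (1,2) → (1,1).
Since 10 matches the lower bound, it is optimal.

10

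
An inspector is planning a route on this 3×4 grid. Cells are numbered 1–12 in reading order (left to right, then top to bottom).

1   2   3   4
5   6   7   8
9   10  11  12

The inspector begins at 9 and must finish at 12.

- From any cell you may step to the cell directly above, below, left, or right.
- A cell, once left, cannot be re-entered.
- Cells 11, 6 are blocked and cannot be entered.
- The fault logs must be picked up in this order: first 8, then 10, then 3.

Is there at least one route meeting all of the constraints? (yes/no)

no

10 must be visited but has only one open neighbour (9), and it is neither the start nor the goal — the route would have to enter and leave through 9, re-entering it.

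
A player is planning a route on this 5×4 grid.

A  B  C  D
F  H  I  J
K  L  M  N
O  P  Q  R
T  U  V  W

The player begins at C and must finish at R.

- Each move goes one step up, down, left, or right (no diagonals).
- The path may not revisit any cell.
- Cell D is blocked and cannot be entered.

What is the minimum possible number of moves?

4

The Manhattan distance from C to R is |1−4| + |3−4| = 4, so at least 4 moves are needed.
A route of 4 moves achieves this: C → I → M → Q → R.
Since 4 matches the lower bound, it is optimal.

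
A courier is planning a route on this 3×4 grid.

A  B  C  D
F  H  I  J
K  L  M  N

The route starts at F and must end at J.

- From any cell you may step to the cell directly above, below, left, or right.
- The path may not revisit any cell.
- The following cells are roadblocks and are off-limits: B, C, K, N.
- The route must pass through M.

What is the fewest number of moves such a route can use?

5

Any route passes through M somewhere between F and J. Summing Manhattan distances along the two legs (F → M → J) gives a lower bound of 3 + 2 = 5 moves.
A route of 5 moves achieves this: F → H → L → M → I → J.
Since 5 matches the lower bound, it is optimal.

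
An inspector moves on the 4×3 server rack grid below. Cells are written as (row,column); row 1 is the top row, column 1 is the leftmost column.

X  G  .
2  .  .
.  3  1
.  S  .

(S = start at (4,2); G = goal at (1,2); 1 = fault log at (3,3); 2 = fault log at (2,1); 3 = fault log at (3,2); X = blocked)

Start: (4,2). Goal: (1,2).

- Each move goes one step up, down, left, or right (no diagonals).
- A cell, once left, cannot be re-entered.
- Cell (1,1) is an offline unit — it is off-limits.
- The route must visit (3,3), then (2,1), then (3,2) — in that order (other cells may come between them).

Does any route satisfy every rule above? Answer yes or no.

no

Ignoring the required order, 3 revisit-free routes from (4,2) to (1,2) pass through all of (3,3), (2,1), and (3,2); the waypoint orders that occur are (3,3) → (3,2) → (2,1) (2); (2,1) → (3,2) → (3,3) (1) — never (3,3) → (2,1) → (3,2).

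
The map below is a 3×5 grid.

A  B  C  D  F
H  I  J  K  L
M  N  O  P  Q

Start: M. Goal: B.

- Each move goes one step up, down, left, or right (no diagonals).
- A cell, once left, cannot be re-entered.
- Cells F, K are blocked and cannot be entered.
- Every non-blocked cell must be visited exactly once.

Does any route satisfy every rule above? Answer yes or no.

Cell D has only one open neighbour but is neither the start nor the goal, so a Hamiltonian route would have to both enter and leave it through the same neighbour — impossible without revisiting.

no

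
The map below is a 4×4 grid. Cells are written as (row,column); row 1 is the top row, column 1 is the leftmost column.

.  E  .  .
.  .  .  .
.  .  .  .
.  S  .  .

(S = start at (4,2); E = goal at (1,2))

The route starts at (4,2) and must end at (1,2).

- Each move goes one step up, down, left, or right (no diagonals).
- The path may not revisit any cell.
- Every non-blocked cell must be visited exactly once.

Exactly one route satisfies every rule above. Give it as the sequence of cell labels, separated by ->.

(4,2) -> (4,1) -> (3,1) -> (3,2) -> (3,3) -> (4,3) -> (4,4) -> (3,4) -> (2,4) -> (1,4) -> (1,3) -> (2,3) -> (2,2) -> (2,1) -> (1,1) -> (1,2)

Need to visit all 16 open cells exactly once, starting at (4,2) and ending at (1,2).
Route from (4,2): left to (4,1), up to (3,1), 2× right (reaching (3,3)), down to (4,3), right to (4,4), 3× up (reaching (1,4)), left to (1,3), down to (2,3), 2× left (reaching (2,1)), up to (1,1), right to (1,2) — 15 moves in all.
Check: all 16 open cells covered.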